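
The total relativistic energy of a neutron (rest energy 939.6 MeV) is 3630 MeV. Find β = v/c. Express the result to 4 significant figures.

γ = E/(mc²) = 3630/939.6 = 3.8633.
β = √(1 − 1/γ²) = √(1 − 0.0670013) = √0.9329987 = 0.9659.

0.9659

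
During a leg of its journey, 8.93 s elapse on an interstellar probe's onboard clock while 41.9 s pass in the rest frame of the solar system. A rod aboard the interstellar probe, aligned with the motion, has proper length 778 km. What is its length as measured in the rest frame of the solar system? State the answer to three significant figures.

The time-dilation ratio gives γ = 41.9/8.93 = 4.69205.
The rod contracts by the same γ: 778 km / 4.69205 = 166 km.

166 km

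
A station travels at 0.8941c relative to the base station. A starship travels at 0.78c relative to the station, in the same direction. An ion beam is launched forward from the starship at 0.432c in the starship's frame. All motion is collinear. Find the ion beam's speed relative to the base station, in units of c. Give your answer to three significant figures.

First combine the ion beam and starship (S''→S'): u₁ = (0.432 + 0.78)/(1 + 0.432×0.78) = 1.212/1.33696 = 0.90653.
Then combine with the station (S'→S): u = (0.90653 + 0.8941)/(1 + 0.90653×0.8941) = 1.80063/1.810528473 = 0.99453.

0.995c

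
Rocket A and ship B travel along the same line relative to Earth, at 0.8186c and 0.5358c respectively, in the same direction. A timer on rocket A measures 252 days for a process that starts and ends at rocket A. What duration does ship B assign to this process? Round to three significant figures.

292 days

The velocity of rocket A relative to ship B is (0.8186 − 0.5358)c / (1 − 0.8186×0.5358) = 0.50375c; relative speed 0.50375c.
At |u| = 0.50375c, γ = (1 − 0.253764)^(−1/2) = 1.1576.
Rocket A's interval is proper; time dilation gives Δt_B = γΔτ = 1.1576 × 252 days = 292 days.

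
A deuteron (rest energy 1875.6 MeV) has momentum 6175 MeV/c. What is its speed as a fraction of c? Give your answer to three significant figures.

0.957c

βγ = pc/(mc²) = 6175/1875.6 = 3.2923.
Since γ² = 1 + (βγ)² = 11.8392, γ = √11.8392 = 3.44081, and β = (βγ)/γ = 3.2923/3.44081 = 0.957.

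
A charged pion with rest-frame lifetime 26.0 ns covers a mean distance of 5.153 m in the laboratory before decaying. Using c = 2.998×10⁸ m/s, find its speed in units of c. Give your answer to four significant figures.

d = βγcτ ⇒ βγ = d/(cτ) = 5.153 m / (7.7948 m) = 0.66108.
β = (βγ)/√(1+(βγ)²) = 0.66108/√1.437027 = 0.5515.

0.5515c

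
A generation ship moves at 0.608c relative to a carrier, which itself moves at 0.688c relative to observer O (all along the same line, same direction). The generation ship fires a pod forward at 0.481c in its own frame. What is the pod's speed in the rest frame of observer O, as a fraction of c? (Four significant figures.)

Apply u = (u'+v)/(1+u'v) twice. Pod in the carrier frame: (0.481+0.608)/(1+0.481·0.608) = 1.089/1.292448 = 0.84259c.
That velocity, transformed to the rest frame of observer O: (0.84259+0.688)/(1+0.84259·0.688) = 1.53059/1.57970192 = 0.96891c.

0.9689c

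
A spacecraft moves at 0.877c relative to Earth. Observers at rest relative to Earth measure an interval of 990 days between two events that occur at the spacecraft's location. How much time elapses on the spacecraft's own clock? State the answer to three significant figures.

476 days

With β = 0.877, γ = 1/√(1 − 0.877²) = 1/√0.230871 = 2.0812.
The spacecraft's clock runs slow as seen from Earth, so Δτ = Δt/γ = 990/2.0812 = 476 days.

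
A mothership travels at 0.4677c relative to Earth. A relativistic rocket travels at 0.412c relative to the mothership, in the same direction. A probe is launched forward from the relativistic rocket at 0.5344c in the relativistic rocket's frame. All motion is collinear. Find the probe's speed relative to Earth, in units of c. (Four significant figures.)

0.9124c

Compose velocities in two stages. Stage 1 (into S'): u₁ = (0.5344+0.412)/(1+0.5344×0.412) = 0.77563.
Stage 2 (into S): u = (0.77563+0.4677)/(1+0.77563×0.4677) = 0.91236, so the speed is 0.9124c.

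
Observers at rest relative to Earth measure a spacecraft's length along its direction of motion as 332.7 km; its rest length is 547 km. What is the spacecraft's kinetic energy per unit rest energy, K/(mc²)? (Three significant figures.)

γ = L₀/L = 547/332.7 = 1.64412.
Since K = (γ−1)mc², K/(mc²) = 1.64412 − 1 = 0.644.

0.644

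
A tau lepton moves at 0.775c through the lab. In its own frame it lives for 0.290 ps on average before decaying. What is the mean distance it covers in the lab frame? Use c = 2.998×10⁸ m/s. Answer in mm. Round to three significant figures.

0.107 mm

Lorentz factor: γ = (1 − 0.600625)^(−1/2) = 1.5824.
Lab-frame lifetime: Δt = γτ = 1.5824 × 0.290 ps = 0.4589 ps.
Distance: d = vΔt = 0.775 × 2.998×10⁸ m/s × 4.5890×10^-13 s = 1.07×10^-4 m = 0.107 mm.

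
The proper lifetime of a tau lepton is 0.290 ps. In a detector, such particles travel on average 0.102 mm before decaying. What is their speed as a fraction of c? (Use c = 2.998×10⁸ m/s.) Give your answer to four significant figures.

Lab distance = (lab lifetime)·v = γτ·βc, so βγ = d/(cτ) = 1.020×10^-4/(2.998×10⁸ × 2.900×10^-13) = 1.1732.
With βγ = 1.1732: γ² = 1 + (βγ)² = 2.3764, and β = (βγ)/γ = 1.1732/1.54156 = 0.7610.

0.7610c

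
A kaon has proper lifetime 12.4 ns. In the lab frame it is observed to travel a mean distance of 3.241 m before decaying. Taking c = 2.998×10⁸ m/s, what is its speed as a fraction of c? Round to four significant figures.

Let x = d/(cτ) = 3.241 m / (2.998×10⁸ m/s × 1.240×10^-8 s) = 0.87182. Since d = βγcτ, x = βγ = β/√(1−β²).
Solving: β² = x²/(1+x²) = 0.76007/1.76007 = 0.431841, so β = 0.6571.

0.6571c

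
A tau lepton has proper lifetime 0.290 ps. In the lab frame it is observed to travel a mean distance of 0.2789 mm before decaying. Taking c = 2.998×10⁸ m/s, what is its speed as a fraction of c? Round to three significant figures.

0.955c

Let x = d/(cτ) = 2.789×10^-4 m / (2.998×10⁸ m/s × 2.900×10^-13 s) = 3.2079. Since d = βγcτ, x = βγ = β/√(1−β²).
Solving: β² = x²/(1+x²) = 10.2906/11.2906 = 0.911431, so β = 0.955.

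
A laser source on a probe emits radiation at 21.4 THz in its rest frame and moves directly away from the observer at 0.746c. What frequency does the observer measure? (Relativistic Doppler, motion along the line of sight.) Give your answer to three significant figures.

8.16 THz

Relativistic Doppler (source moving away): f_obs = f_src · √((1−β)/(1+β)).
With β = 0.746: factor = √(0.254/1.746) = 0.38141.
f_obs = 21.4 × 0.38141 = 8.16 THz.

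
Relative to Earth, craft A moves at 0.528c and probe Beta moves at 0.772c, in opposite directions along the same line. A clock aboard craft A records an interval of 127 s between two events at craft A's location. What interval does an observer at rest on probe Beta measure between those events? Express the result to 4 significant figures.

331.2 s

The velocity of craft A relative to probe Beta is (0.528 + 0.772)c / (1 + 0.528×0.772) = 0.92355c; relative speed 0.92355c.
At |u| = 0.92355c, γ = (1 − 0.852945)^(−1/2) = 2.6077.
Craft A's interval is proper; time dilation gives Δt_B = γΔτ = 2.6077 × 127 s = 331.2 s.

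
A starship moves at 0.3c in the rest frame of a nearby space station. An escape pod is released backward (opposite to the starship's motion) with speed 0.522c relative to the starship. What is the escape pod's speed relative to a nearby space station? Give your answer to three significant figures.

0.263c

In units of c, u = (u' + v)/(1 + u'v) with u' = −0.522 and v = 0.3.
Numerator: −0.522 + 0.3 = −0.222. Denominator: 1 + (−0.522)(0.3) = 0.8434.
u = −0.222/0.8434 = −0.26322, so the speed is 0.263c.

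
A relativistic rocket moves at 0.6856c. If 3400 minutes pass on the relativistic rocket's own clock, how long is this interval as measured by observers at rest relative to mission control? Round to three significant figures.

With β = 0.6856, γ = 1/√(1 − 0.6856²) = 1/√0.52995264 = 1.3737.
Time dilation: Δt = γ·Δτ = 1.3737 × 3400 = 4670 minutes.

4670 minutes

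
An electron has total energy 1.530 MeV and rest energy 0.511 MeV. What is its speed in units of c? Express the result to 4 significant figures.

γ = E/(mc²) = 1.530/0.511 = 2.9941.
β = √(1 − 1/γ²) = √(1 − 0.111549) = √0.888451 = 0.9426.

0.9426c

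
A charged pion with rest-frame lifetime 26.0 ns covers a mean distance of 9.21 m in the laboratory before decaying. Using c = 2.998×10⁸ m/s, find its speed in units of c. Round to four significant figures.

0.7633c

Let x = d/(cτ) = 9.210 m / (2.998×10⁸ m/s × 2.600×10^-8 s) = 1.1816. Since d = βγcτ, x = βγ = β/√(1−β²).
Solving: β² = x²/(1+x²) = 1.39618/2.39618 = 0.582669, so β = 0.7633.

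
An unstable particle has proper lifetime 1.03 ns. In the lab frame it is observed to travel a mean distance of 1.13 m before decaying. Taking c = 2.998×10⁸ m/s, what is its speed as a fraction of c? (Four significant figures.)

Lab distance = (lab lifetime)·v = γτ·βc, so βγ = d/(cτ) = 1.130/(2.998×10⁸ × 1.030×10^-9) = 3.6594.
With βγ = 3.6594: γ² = 1 + (βγ)² = 14.3912, and β = (βγ)/γ = 3.6594/3.79357 = 0.9646.

0.9646c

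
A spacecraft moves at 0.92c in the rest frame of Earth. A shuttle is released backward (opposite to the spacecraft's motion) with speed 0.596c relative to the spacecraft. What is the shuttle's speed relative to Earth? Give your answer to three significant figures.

In units of c, u = (u' + v)/(1 + u'v) with u' = −0.596 and v = 0.92.
Numerator: −0.596 + 0.92 = 0.324. Denominator: 1 + (−0.596)(0.92) = 0.45168.
u = 0.324/0.45168 = 0.71732, so the speed is 0.717c.

0.717c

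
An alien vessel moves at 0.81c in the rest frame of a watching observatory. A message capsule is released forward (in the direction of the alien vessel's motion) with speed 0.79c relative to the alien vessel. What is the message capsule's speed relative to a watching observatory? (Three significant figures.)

0.976c

Relativistic velocity addition: u = (u' + v)/(1 + u'v/c²), with u' = 0.79c and v = 0.81c.
Numerator: 0.79 + 0.81 = 1.6. Denominator: 1 + (0.79)(0.81) = 1.6399.
u = 1.6/1.6399 = 0.97567, so the speed is 0.976c.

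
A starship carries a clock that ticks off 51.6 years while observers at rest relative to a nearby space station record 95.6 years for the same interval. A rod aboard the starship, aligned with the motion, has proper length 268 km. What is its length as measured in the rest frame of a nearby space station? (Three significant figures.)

From Δt = γΔτ: γ = 95.6/51.6 = 1.85271.
The rod contracts by the same γ: 268 km / 1.85271 = 145 km.

145 km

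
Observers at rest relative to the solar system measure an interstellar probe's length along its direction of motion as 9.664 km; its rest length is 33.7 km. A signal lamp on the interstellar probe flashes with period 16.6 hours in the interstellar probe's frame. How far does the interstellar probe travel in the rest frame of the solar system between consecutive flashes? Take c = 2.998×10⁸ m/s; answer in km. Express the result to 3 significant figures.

Length contraction gives γ = L₀/L = 33.7/9.664 = 3.48717.
β = √(1 − 1/γ²) = 0.958. Lab-frame period = γτ = 3.48717×16.6 hours = 57.887 hours. Distance = βc × γτ = 0.958 × 2.998×10⁸ m/s × 208393.2 s = 5.9852×10^13 m = 5.99×10^10 km.

5.99×10^10 km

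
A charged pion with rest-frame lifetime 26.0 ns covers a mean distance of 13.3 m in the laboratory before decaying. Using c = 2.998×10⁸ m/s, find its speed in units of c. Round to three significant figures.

Let x = d/(cτ) = 13.30 m / (2.998×10⁸ m/s × 2.600×10^-8 s) = 1.7063. Since d = βγcτ, x = βγ = β/√(1−β²).
Solving: β² = x²/(1+x²) = 2.91146/3.91146 = 0.744341, so β = 0.863.

0.863c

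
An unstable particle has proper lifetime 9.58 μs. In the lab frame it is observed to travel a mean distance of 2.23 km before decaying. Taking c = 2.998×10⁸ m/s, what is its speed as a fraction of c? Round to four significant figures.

d = βγcτ ⇒ βγ = d/(cτ) = 2230 m / (2872.084 m) = 0.77644.
β = (βγ)/√(1+(βγ)²) = 0.77644/√1.602859 = 0.6133.

0.6133c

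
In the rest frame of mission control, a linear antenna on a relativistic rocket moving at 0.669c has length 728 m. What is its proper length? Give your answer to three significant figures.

979 m

Lorentz factor: γ = (1 − 0.447561)^(−1/2) = 1.3454.
Proper length: L₀ = γ·L = 1.3454 × 728 = 979 m.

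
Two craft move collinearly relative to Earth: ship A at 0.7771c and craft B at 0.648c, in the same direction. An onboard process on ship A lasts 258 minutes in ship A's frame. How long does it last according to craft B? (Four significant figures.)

Speed of ship A in craft B's frame: u = (v_A − v_B)/(1 − v_A v_B/c²) = (0.7771 − 0.648)/(1 − 0.7771×0.648) = 0.1291/0.4964392 = 0.26005; |u| = 0.26005c.
γ for this relative speed: γ = 1/√(1 − 0.067626) = 1.0356.
Ship A's interval is proper; time dilation gives Δt_B = γΔτ = 1.0356 × 258 minutes = 267.2 minutes.

267.2 minutes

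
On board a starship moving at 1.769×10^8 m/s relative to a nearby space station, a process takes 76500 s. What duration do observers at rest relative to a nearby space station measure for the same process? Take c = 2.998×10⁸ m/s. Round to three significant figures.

β = v/c = (1.769×10^8 m/s)/(2.998×10⁸ m/s) = 0.59006.
β² = 0.3481708036, so γ = 1/√0.6518291964 = 1.2386.
The onboard clock measures proper time, so the interval in the rest frame of a nearby space station is dilated: Δt = γ·Δτ = 1.2386 × 76500 s = 94800 s.

94800 s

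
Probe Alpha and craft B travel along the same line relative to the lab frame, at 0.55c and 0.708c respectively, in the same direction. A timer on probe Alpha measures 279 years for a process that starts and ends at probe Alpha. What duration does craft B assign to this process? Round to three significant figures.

Speed of probe Alpha in craft B's frame: u = (v_A − v_B)/(1 − v_A v_B/c²) = (0.55 − 0.708)/(1 − 0.55×0.708) = −0.158/0.6106 = −0.25876; |u| = 0.25876c.
γ for this relative speed: γ = 1/√(1 − 0.0669567) = 1.0353.
The clock on probe Alpha records proper time, so craft B measures Δt = γΔτ = 1.0353 × 279 = 289 years.

289 years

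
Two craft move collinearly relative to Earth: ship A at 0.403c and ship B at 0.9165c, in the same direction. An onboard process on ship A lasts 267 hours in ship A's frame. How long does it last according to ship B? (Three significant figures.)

460 hours

The velocity of ship A relative to ship B is (0.403 − 0.9165)c / (1 − 0.403×0.9165) = −0.81424c; relative speed 0.81424c.
γ for this relative speed: γ = 1/√(1 − 0.662987) = 1.7226.
The clock on ship A records proper time, so ship B measures Δt = γΔτ = 1.7226 × 267 = 460 hours.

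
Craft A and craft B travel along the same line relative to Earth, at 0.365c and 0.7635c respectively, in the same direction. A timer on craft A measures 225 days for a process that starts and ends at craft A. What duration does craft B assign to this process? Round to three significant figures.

270 days

The velocity of craft A relative to craft B is (0.365 − 0.7635)c / (1 − 0.365×0.7635) = −0.55246c; relative speed 0.55246c.
γ for this relative speed: γ = 1/√(1 − 0.305212) = 1.1997.
Craft A's interval is proper; time dilation gives Δt_B = γΔτ = 1.1997 × 225 days = 270 days.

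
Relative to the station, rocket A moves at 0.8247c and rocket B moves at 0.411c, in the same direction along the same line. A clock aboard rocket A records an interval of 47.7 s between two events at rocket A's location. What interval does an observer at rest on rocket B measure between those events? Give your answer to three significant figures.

61.2 s

Transform rocket A's velocity into rocket B's frame: (0.8247 − 0.411)/(1 − 0.8247·0.411) = 0.4137/0.6610483, so the relative speed is 0.62582c.
At |u| = 0.62582c, γ = (1 − 0.391651)^(−1/2) = 1.2821.
The clock on rocket A records proper time, so rocket B measures Δt = γΔτ = 1.2821 × 47.7 = 61.2 s.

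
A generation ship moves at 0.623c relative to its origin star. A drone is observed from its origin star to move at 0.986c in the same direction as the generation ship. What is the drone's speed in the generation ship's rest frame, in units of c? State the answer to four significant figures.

0.9411c

Transform to the generation ship's frame: u' = (u − v)/(1 − uv/c²).
u' = (0.986 − 0.623)/(1 − 0.986×0.623) = 0.363/0.385722 = 0.94109.
Speed in the generation ship's frame: 0.9411c (in the same direction).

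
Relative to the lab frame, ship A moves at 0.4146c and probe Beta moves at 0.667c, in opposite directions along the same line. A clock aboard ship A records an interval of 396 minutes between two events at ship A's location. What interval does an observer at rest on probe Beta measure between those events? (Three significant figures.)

746 minutes

The velocity of ship A relative to probe Beta is (0.4146 + 0.667)c / (1 + 0.4146×0.667) = 0.84729c; relative speed 0.84729c.
At |u| = 0.84729c, γ = (1 − 0.7179)^(−1/2) = 1.8828.
The clock on ship A records proper time, so probe Beta measures Δt = γΔτ = 1.8828 × 396 = 746 minutes.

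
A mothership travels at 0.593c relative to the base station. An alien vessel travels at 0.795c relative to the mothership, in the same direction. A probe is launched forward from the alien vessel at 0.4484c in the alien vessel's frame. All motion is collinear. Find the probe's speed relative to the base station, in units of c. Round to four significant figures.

First combine the probe and alien vessel (S''→S'): u₁ = (0.4484 + 0.795)/(1 + 0.4484×0.795) = 1.2434/1.356478 = 0.91664.
Then combine with the mothership (S'→S): u = (0.91664 + 0.593)/(1 + 0.91664×0.593) = 1.50964/1.54356752 = 0.97802.

0.9780c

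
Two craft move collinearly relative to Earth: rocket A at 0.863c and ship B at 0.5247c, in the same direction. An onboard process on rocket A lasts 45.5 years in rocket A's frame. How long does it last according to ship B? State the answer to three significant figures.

57.9 years

Transform rocket A's velocity into ship B's frame: (0.863 − 0.5247)/(1 − 0.863·0.5247) = 0.3383/0.5471839, so the relative speed is 0.61826c.
At |u| = 0.61826c, γ = (1 − 0.382245)^(−1/2) = 1.2723.
Rocket A's interval is proper; time dilation gives Δt_B = γΔτ = 1.2723 × 45.5 years = 57.9 years.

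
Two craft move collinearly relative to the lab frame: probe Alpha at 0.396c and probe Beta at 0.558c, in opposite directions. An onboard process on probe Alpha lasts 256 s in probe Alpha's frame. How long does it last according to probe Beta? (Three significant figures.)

410 s

Speed of probe Alpha in probe Beta's frame: u = (v_A + v_B)/(1 + v_A v_B/c²) = (0.396 + 0.558)/(1 + 0.396×0.558) = 0.954/1.220968 = 0.78135; |u| = 0.78135c.
At |u| = 0.78135c, γ = (1 − 0.610508)^(−1/2) = 1.6023.
Probe Alpha's interval is proper; time dilation gives Δt_B = γΔτ = 1.6023 × 256 s = 410 s.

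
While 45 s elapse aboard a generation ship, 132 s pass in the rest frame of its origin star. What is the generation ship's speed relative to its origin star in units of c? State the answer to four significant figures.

γ = Δt/Δτ = 132/45 = 2.9333.
β = √(1 − 1/γ²) = √(1 − 0.116222) = √0.883778 = 0.9401.

0.9401c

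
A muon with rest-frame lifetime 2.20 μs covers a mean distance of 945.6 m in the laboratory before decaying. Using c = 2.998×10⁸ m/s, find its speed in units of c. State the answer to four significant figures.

0.8202c

d = βγcτ ⇒ βγ = d/(cτ) = 945.6 m / (659.56 m) = 1.4337.
β = (βγ)/√(1+(βγ)²) = 1.4337/√3.0555 = 0.8202.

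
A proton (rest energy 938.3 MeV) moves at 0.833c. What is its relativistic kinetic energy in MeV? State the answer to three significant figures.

758 MeV

γ = 1/√(1 − β²) = 1/√(1 − 0.693889) = 1/√0.306111 = 1/0.553273 = 1.80743.
Kinetic energy: K = (γ − 1)mc² = (1.80743 − 1) × 938.3 MeV = 0.80743 × 938.3 = 758 MeV.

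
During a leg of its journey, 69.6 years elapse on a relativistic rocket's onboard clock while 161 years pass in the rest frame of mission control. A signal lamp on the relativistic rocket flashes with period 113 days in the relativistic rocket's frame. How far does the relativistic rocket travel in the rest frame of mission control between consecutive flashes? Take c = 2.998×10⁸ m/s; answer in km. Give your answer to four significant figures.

γ = Δt/Δτ = 161/69.6 = 2.31322.
β = √(1 − 1/γ²) = 0.90173. Lab-frame period = γτ = 2.31322×113 days = 261.39 days. Distance = βc × γτ = 0.90173 × 2.998×10⁸ m/s × 22584096 s = 6.1054×10^15 m = 6.105×10^12 km.

6.105×10^12 km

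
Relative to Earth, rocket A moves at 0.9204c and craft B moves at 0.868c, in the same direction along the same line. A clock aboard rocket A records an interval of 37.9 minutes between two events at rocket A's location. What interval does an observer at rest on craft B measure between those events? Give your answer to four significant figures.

Transform rocket A's velocity into craft B's frame: (0.9204 − 0.868)/(1 − 0.9204·0.868) = 0.0524/0.2010928, so the relative speed is 0.26058c.
γ for this relative speed: γ = 1/√(1 − 0.0679019) = 1.0358.
The clock on rocket A records proper time, so craft B measures Δt = γΔτ = 1.0358 × 37.9 = 39.26 minutes.

39.26 minutes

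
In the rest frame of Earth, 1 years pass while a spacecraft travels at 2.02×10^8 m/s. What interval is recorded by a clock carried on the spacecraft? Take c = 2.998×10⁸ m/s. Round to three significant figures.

0.739 years

β = v/c = (2.02×10^8 m/s)/(2.998×10⁸ m/s) = 0.673783.
Lorentz factor: γ = (1 − 0.4539835)^(−1/2) = 1.3533.
The spacecraft's clock runs slow as seen from Earth, so Δτ = Δt/γ = 1/1.3533 = 0.739 years.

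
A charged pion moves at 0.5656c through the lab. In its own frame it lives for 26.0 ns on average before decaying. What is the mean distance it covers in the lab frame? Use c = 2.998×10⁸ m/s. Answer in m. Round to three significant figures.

5.35 m

Lorentz factor: γ = (1 − 0.31990336)^(−1/2) = 1.2126.
Lab-frame lifetime: Δt = γτ = 1.2126 × 26.0 ns = 31.528 ns.
Distance: d = vΔt = 0.5656 × 2.998×10⁸ m/s × 3.1528×10^-8 s = 5.35 m.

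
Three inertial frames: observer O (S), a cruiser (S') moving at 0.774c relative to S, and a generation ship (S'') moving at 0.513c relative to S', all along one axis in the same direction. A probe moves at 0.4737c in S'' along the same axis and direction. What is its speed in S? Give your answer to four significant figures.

Apply u = (u'+v)/(1+u'v) twice. Probe in the cruiser frame: (0.4737+0.513)/(1+0.4737·0.513) = 0.9867/1.2430081 = 0.7938c.
That velocity, transformed to the rest frame of observer O: (0.7938+0.774)/(1+0.7938·0.774) = 1.5678/1.6144012 = 0.97113c.

0.9711c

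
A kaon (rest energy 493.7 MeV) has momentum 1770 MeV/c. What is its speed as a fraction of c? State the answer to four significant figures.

0.9632c

βγ = pc/(mc²) = 1770/493.7 = 3.5852.
Since γ² = 1 + (βγ)² = 13.8537, γ = √13.8537 = 3.72206, and β = (βγ)/γ = 3.5852/3.72206 = 0.9632.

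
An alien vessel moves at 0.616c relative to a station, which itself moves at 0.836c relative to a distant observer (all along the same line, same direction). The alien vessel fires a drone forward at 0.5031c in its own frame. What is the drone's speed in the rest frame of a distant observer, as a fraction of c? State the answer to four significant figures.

0.9861c

First combine the drone and alien vessel (S''→S'): u₁ = (0.5031 + 0.616)/(1 + 0.5031×0.616) = 1.1191/1.3099096 = 0.85433.
Then combine with the station (S'→S): u = (0.85433 + 0.836)/(1 + 0.85433×0.836) = 1.69033/1.71421988 = 0.98606.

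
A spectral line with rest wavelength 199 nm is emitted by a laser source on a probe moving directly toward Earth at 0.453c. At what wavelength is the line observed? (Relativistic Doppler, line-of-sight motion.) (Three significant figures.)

122 nm

Relativistic Doppler for wavelength: λ_obs = λ_src · √((1−β)/(1+β)).
With β = 0.453: factor = √(0.547/1.453) = 0.61357.
λ_obs = 199 × 0.61357 = 122 nm.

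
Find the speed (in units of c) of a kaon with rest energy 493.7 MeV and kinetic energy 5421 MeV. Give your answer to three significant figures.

0.997c

γ = 1 + K/(mc²) = 1 + 5421/493.7 = 11.98.
β = √(1 − 1/γ²) = √(1 − 0.00696765) = √0.99303235 = 0.997.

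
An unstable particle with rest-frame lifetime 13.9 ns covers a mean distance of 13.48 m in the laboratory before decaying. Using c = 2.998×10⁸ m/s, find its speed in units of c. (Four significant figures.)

0.9554c

Lab distance = (lab lifetime)·v = γτ·βc, so βγ = d/(cτ) = 13.48/(2.998×10⁸ × 1.390×10^-8) = 3.2348.
With βγ = 3.2348: γ² = 1 + (βγ)² = 11.4639, and β = (βγ)/γ = 3.2348/3.38584 = 0.9554.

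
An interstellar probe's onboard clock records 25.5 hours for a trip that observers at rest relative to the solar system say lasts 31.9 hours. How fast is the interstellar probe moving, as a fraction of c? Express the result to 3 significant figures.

γ = Δt/Δτ = 31.9/25.5 = 1.251.
β = √(1 − 1/γ²) = √(1 − 0.638977) = √0.361023 = 0.601.

0.601c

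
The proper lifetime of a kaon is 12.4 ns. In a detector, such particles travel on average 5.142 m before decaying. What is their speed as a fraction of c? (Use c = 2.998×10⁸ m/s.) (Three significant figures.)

Lab distance = (lab lifetime)·v = γτ·βc, so βγ = d/(cτ) = 5.142/(2.998×10⁸ × 1.240×10^-8) = 1.3832.
With βγ = 1.3832: γ² = 1 + (βγ)² = 2.91324, and β = (βγ)/γ = 1.3832/1.70682 = 0.810.

0.810c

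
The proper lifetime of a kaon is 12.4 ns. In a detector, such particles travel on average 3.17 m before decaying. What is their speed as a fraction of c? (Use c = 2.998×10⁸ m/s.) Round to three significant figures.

0.649c

d = βγcτ ⇒ βγ = d/(cτ) = 3.170 m / (3.71752 m) = 0.85272.
β = (βγ)/√(1+(βγ)²) = 0.85272/√1.727131 = 0.649.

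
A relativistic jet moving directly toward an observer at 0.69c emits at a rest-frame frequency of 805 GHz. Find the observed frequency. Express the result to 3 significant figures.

1880 GHz

Relativistic Doppler (source moving toward): f_obs = f_src · √((1+β)/(1−β)).
With β = 0.69: factor = √(1.69/0.31) = 2.3349.
f_obs = 805 × 2.3349 = 1880 GHz.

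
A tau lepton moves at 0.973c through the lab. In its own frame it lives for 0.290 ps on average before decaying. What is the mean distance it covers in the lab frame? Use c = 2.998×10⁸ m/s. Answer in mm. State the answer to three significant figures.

0.367 mm

Lorentz factor: γ = (1 − 0.946729)^(−1/2) = 4.3327.
Lab-frame lifetime: Δt = γτ = 4.3327 × 0.290 ps = 1.2565 ps.
Distance: d = vΔt = 0.973 × 2.998×10⁸ m/s × 1.2565×10^-12 s = 3.67×10^-4 m = 0.367 mm.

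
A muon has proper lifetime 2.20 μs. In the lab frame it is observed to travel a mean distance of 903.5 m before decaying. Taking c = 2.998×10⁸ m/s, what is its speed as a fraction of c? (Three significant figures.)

0.808c

Lab distance = (lab lifetime)·v = γτ·βc, so βγ = d/(cτ) = 903.5/(2.998×10⁸ × 2.200×10^-6) = 1.3699.
With βγ = 1.3699: γ² = 1 + (βγ)² = 2.87663, and β = (βγ)/γ = 1.3699/1.69606 = 0.808.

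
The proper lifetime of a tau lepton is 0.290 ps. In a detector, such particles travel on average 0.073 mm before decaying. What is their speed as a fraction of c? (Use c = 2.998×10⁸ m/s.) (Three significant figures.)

0.643c

d = βγcτ ⇒ βγ = d/(cτ) = 7.300×10^-5 m / (8.6942×10^-5 m) = 0.83964.
β = (βγ)/√(1+(βγ)²) = 0.83964/√1.704995 = 0.643.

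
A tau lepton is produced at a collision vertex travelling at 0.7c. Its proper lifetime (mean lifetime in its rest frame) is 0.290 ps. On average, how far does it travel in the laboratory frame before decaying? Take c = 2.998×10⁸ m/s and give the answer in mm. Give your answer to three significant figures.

With β = 0.7, γ = 1/√(1 − 0.7²) = 1/√0.51 = 1.4003.
Lab-frame lifetime: Δt = γτ = 1.4003 × 0.290 ps = 0.40609 ps.
Distance: d = vΔt = 0.7 × 2.998×10⁸ m/s × 4.0609×10^-13 s = 8.52×10^-5 m = 0.0852 mm.

0.0852 mm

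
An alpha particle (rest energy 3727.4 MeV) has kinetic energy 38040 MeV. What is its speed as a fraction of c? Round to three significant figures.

K = (γ−1)mc², so γ = 1 + 38040/3727.4 = 11.206.
Then v/c = √(1 − γ⁻²) = √(1 − 0.0079634) = √0.9920366 = 0.996.

0.996c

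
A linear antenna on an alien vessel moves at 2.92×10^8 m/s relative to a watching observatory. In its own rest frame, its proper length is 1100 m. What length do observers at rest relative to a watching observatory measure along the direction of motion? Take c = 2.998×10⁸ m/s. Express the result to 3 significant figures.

β = v/c = (2.92×10^8 m/s)/(2.998×10⁸ m/s) = 0.973983.
γ = 1/√(1 − β²) = 1/√(1 − 0.9486429) = 1/√0.05135712 = 1/0.226621 = 4.4127.
Length contraction: L = L₀/γ = 1100/4.4127 = 249 m.

249 m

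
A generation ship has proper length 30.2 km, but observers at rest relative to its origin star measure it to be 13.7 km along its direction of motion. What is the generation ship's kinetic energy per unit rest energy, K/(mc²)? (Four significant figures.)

From L = L₀/γ: γ = 30.2/13.7 = 2.20438.
Since K = (γ−1)mc², K/(mc²) = 2.20438 − 1 = 1.204.

1.204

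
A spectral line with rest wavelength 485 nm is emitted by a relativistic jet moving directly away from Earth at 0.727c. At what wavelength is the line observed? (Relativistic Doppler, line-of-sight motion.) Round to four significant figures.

1220 nm

Relativistic Doppler for wavelength: λ_obs = λ_src · √((1+β)/(1−β)).
With β = 0.727: factor = √(1.727/0.273) = 2.5152.
λ_obs = 485 × 2.5152 = 1220 nm.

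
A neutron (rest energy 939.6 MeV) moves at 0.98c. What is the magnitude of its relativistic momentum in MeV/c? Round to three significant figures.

With β = 0.98, γ = 1/√(1 − 0.98²) = 1/√0.0396 = 5.0252.
Momentum: p = γβ·mc = 5.0252 × 0.98 × 939.6 MeV/c = 4630 MeV/c.

4630 MeV/c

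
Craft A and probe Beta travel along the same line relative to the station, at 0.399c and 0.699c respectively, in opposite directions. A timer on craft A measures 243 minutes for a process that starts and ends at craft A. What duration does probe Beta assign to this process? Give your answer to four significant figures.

The velocity of craft A relative to probe Beta is (0.399 + 0.699)c / (1 + 0.399×0.699) = 0.85855c; relative speed 0.85855c.
γ for this relative speed: γ = 1/√(1 − 0.737108) = 1.9503.
Craft A's interval is proper; time dilation gives Δt_B = γΔτ = 1.9503 × 243 minutes = 473.9 minutes.

473.9 minutes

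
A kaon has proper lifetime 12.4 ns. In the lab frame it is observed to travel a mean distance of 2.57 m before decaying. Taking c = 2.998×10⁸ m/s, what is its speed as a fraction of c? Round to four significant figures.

0.5687c

Lab distance = (lab lifetime)·v = γτ·βc, so βγ = d/(cτ) = 2.570/(2.998×10⁸ × 1.240×10^-8) = 0.69132.
With βγ = 0.69132: γ² = 1 + (βγ)² = 1.477923, and β = (βγ)/γ = 0.69132/1.2157 = 0.5687.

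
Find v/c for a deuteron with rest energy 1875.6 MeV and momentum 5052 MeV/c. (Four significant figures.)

0.9375

βγ = pc/(mc²) = 5052/1875.6 = 2.6935.
Since γ² = 1 + (βγ)² = 8.25494, γ = √8.25494 = 2.87314, and β = (βγ)/γ = 2.6935/2.87314 = 0.9375.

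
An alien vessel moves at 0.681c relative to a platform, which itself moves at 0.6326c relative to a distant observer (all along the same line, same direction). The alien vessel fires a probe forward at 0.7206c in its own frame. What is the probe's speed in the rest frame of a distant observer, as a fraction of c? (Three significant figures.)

Compose velocities in two stages. Stage 1 (into S'): u₁ = (0.7206+0.681)/(1+0.7206×0.681) = 0.94021.
Stage 2 (into S): u = (0.94021+0.6326)/(1+0.94021×0.6326) = 0.98623, so the speed is 0.986c.

0.986c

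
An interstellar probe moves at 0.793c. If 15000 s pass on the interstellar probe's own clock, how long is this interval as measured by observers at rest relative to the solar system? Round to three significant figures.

24600 s

γ = 1/√(1 − β²) = 1/√(1 − 0.628849) = 1/√0.371151 = 1/0.609222 = 1.6414.
Time dilation: Δt = γ·Δτ = 1.6414 × 15000 = 24600 s.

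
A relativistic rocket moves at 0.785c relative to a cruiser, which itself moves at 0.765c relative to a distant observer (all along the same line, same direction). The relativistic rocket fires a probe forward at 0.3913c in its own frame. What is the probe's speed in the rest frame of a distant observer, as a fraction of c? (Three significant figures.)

0.986c

First combine the probe and relativistic rocket (S''→S'): u₁ = (0.3913 + 0.785)/(1 + 0.3913×0.785) = 1.1763/1.3071705 = 0.89988.
Then combine with the cruiser (S'→S): u = (0.89988 + 0.765)/(1 + 0.89988×0.765) = 1.66488/1.6884082 = 0.98606.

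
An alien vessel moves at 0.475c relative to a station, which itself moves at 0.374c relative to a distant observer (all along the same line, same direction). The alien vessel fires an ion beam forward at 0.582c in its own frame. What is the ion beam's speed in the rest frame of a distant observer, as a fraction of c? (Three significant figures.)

Compose velocities in two stages. Stage 1 (into S'): u₁ = (0.582+0.475)/(1+0.582×0.475) = 0.82808.
Stage 2 (into S): u = (0.82808+0.374)/(1+0.82808×0.374) = 0.91783, so the speed is 0.918c.

0.918c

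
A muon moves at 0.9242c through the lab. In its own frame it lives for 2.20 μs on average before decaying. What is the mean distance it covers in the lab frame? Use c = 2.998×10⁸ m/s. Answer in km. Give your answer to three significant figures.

1.60 km

With β = 0.9242, γ = 1/√(1 − 0.9242²) = 1/√0.14585436 = 2.6184.
Lab-frame lifetime: Δt = γτ = 2.6184 × 2.20 μs = 5.7605 μs.
Distance: d = vΔt = 0.9242 × 2.998×10⁸ m/s × 5.7605×10^-6 s = 1600 m = 1.60 km.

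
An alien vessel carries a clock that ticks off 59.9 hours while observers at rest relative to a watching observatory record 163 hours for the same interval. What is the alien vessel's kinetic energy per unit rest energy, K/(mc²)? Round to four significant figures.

γ = Δt/Δτ = 163/59.9 = 2.7212.
Since K = (γ−1)mc², K/(mc²) = 2.7212 − 1 = 1.721.

1.721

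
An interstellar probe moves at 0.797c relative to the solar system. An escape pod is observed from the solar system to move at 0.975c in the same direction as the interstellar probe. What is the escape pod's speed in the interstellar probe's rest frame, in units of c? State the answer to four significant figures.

0.7985c

Transform to the interstellar probe's frame: u' = (u − v)/(1 − uv/c²).
u' = (0.975 − 0.797)/(1 − 0.975×0.797) = 0.178/0.222925 = 0.79847.
Speed in the interstellar probe's frame: 0.7985c (in the same direction).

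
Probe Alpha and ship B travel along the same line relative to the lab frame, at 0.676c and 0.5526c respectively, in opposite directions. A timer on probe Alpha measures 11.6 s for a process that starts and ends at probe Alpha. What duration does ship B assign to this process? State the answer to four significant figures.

The velocity of probe Alpha relative to ship B is (0.676 + 0.5526)c / (1 + 0.676×0.5526) = 0.89447c; relative speed 0.89447c.
γ for this relative speed: γ = 1/√(1 − 0.800077) = 2.2365.
The clock on probe Alpha records proper time, so ship B measures Δt = γΔτ = 2.2365 × 11.6 = 25.94 s.

25.94 s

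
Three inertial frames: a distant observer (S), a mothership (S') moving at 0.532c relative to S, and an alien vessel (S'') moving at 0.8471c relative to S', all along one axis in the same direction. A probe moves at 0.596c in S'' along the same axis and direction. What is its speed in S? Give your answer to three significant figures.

Apply u = (u'+v)/(1+u'v) twice. Probe in the mothership frame: (0.596+0.8471)/(1+0.596·0.8471) = 1.4431/1.5048716 = 0.95895c.
That velocity, transformed to the rest frame of a distant observer: (0.95895+0.532)/(1+0.95895·0.532) = 1.49095/1.5101614 = 0.98728c.

0.987c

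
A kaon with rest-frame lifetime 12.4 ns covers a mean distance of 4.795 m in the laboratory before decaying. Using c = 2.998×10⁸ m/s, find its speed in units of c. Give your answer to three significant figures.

0.790c

Let x = d/(cτ) = 4.795 m / (2.998×10⁸ m/s × 1.240×10^-8 s) = 1.2898. Since d = βγcτ, x = βγ = β/√(1−β²).
Solving: β² = x²/(1+x²) = 1.66358/2.66358 = 0.624565, so β = 0.790.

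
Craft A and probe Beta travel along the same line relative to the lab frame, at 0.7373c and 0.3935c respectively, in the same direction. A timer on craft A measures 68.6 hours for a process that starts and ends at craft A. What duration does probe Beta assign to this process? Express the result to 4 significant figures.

Transform craft A's velocity into probe Beta's frame: (0.7373 − 0.3935)/(1 − 0.7373·0.3935) = 0.3438/0.70987245, so the relative speed is 0.48431c.
γ for this relative speed: γ = 1/√(1 − 0.234556) = 1.143.
The clock on craft A records proper time, so probe Beta measures Δt = γΔτ = 1.143 × 68.6 = 78.41 hours.

78.41 hours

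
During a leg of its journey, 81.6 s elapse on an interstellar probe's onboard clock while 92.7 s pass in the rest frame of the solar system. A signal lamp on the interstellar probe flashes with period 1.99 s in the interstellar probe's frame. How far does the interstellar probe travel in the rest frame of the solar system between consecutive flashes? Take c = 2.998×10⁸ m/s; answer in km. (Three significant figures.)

γ = Δt/Δτ = 92.7/81.6 = 1.13603.
β = √(1 − 1/γ²) = 0.47449. Lab-frame period = γτ = 1.13603×1.99 s = 2.2607 s. Distance = βc × γτ = 0.47449 × 2.998×10⁸ m/s × 2.2607 s = 3.2159×10^8 m = 3.22×10^5 km.

3.22×10^5 km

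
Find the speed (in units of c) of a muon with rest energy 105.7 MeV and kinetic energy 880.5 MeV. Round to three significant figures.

0.994c

γ = 1 + K/(mc²) = 1 + 880.5/105.7 = 9.3302.
β = √(1 − 1/γ²) = √(1 − 0.0114873) = √0.9885127 = 0.994.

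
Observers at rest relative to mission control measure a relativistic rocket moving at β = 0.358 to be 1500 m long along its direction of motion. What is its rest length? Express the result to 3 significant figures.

γ = 1/√(1 − β²) = 1/√(1 − 0.128164) = 1/√0.871836 = 1/0.933722 = 1.071.
Proper length: L₀ = γ·L = 1.071 × 1500 = 1610 m.

1610 m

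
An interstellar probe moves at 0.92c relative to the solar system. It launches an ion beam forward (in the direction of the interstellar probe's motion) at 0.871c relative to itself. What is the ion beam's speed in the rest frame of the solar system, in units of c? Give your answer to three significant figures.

0.994c

In units of c, u = (u' + v)/(1 + u'v) with u' = 0.871 and v = 0.92.
Numerator: 0.871 + 0.92 = 1.791. Denominator: 1 + (0.871)(0.92) = 1.80132.
u = 1.791/1.80132 = 0.99427, so the speed is 0.994c.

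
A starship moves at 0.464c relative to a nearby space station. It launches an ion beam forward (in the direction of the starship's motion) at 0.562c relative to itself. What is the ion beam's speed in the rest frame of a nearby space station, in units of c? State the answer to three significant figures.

In units of c, u = (u' + v)/(1 + u'v) with u' = 0.562 and v = 0.464.
Numerator: 0.562 + 0.464 = 1.026. Denominator: 1 + (0.562)(0.464) = 1.260768.
u = 1.026/1.260768 = 0.81379, so the speed is 0.814c.

0.814c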